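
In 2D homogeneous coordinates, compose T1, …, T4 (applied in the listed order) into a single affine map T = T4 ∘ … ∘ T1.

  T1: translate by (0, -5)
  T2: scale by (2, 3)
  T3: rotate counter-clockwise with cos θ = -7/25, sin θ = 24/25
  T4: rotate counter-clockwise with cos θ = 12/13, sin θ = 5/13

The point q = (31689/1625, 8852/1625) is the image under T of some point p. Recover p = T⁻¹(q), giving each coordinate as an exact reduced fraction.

T1 = [1 0 0; 0 1 -5; 0 0 1]
T2·T1 = [2 0 0; 0 3 -15; 0 0 1]
T3·…·T1 = [-14/25 -72/25 72/5; 48/25 -21/25 21/5; 0 0 1]
T4·…·T1 = [-408/325 -759/325 759/65; 506/325 -612/325 612/65; 0 0 1]
det M = 6; M⁻¹ = [-102/325 253/650 0; -253/975 -68/325 5; 0 0 1]
M⁻¹ · (31689/1625, 8852/1625)ᵀ = (-4, -6/5)ᵀ

p = (-4, -6/5)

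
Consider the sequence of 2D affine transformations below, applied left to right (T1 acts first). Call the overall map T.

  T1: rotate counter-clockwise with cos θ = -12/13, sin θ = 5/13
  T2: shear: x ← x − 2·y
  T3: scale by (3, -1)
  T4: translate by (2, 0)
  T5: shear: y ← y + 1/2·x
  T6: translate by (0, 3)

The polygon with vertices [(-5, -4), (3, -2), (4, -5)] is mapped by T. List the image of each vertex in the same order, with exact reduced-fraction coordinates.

image vertices: (128/13, 80/13), (-22, -11), (-523/13, -605/26)

T1 rotate counter-clockwise with cos θ = -12/13, sin θ = 5/13: (-5, -4) → (80/13, 23/13); (3, -2) → (-2, 3); (4, -5) → (-23/13, 80/13)
T2 shear: x ← x − 2·y: (80/13, 23/13) → (34/13, 23/13); (-2, 3) → (-8, 3); (-23/13, 80/13) → (-183/13, 80/13)
T3 scale by (3, -1): (34/13, 23/13) → (102/13, -23/13); (-8, 3) → (-24, -3); (-183/13, 80/13) → (-549/13, -80/13)
T4 translate by (2, 0): (102/13, -23/13) → (128/13, -23/13); (-24, -3) → (-22, -3); (-549/13, -80/13) → (-523/13, -80/13)
T5 shear: y ← y + 1/2·x: (128/13, -23/13) → (128/13, 41/13); (-22, -3) → (-22, -14); (-523/13, -80/13) → (-523/13, -683/26)
T6 translate by (0, 3): (128/13, 41/13) → (128/13, 80/13); (-22, -14) → (-22, -11); (-523/13, -683/26) → (-523/13, -605/26)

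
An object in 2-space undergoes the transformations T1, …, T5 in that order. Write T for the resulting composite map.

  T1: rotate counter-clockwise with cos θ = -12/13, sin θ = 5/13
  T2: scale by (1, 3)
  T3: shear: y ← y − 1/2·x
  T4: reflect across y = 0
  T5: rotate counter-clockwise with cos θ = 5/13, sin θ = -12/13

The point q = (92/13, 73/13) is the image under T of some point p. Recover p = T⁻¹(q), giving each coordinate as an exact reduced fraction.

p = (1, 4)

T1 = [-12/13 -5/13 0; 5/13 -12/13 0; 0 0 1]
T2·T1 = [-12/13 -5/13 0; 15/13 -36/13 0; 0 0 1]
T3·…·T1 = [-12/13 -5/13 0; 21/13 -67/26 0; 0 0 1]
T4·…·T1 = [-12/13 -5/13 0; -21/13 67/26 0; 0 0 1]
T5·…·T1 = [-24/13 29/13 0; 3/13 35/26 0; 0 0 1]
det M = -3; M⁻¹ = [-35/78 29/39 0; 1/13 8/13 0; 0 0 1]
M⁻¹ · (92/13, 73/13)ᵀ = (1, 4)ᵀ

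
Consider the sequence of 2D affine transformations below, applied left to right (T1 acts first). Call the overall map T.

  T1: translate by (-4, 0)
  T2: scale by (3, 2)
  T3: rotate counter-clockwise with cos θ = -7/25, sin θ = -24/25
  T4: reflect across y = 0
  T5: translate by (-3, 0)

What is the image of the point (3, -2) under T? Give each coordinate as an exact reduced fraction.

T1 translate by (-4, 0): (3, -2) → (-1, -2)
T2 scale by (3, 2): (-1, -2) → (-3, -4)
T3 rotate counter-clockwise with cos θ = -7/25, sin θ = -24/25: (-3, -4) → (-3, 4)
T4 reflect across y = 0: (-3, 4) → (-3, -4)
T5 translate by (-3, 0): (-3, -4) → (-6, -4)

T(p) = (-6, -4)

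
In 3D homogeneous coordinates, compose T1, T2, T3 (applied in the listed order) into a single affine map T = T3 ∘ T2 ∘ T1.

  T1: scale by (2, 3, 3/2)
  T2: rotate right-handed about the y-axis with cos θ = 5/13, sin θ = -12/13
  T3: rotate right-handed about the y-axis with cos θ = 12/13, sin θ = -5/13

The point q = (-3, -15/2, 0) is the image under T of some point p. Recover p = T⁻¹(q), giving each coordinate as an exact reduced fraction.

p = (0, -5/2, 2)

T1 = [2 0 0 0; 0 3 0 0; 0 0 3/2 0; 0 0 0 1]
T2·T1 = [10/13 0 -18/13 0; 0 3 0 0; 24/13 0 15/26 0; 0 0 0 1]
T3·…·T1 = [0 0 -3/2 0; 0 3 0 0; 2 0 0 0; 0 0 0 1]
det M = 9; M⁻¹ = [0 0 1/2 0; 0 1/3 0 0; -2/3 0 0 0; 0 0 0 1]
M⁻¹ · (-3, -15/2, 0)ᵀ = (0, -5/2, 2)ᵀ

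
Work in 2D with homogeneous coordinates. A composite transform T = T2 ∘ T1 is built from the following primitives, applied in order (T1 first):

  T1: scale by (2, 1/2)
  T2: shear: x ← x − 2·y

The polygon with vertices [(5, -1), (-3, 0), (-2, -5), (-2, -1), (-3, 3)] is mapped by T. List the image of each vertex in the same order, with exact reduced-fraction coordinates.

image vertices: (11, -1/2), (-6, 0), (1, -5/2), (-3, -1/2), (-9, 3/2)

T1 scale by (2, 1/2): (5, -1) → (10, -1/2); (-3, 0) → (-6, 0); (-2, -5) → (-4, -5/2); (-2, -1) → (-4, -1/2); (-3, 3) → (-6, 3/2)
T2 shear: x ← x − 2·y: (10, -1/2) → (11, -1/2); (-6, 0) → (-6, 0); (-4, -5/2) → (1, -5/2); (-4, -1/2) → (-3, -1/2); (-6, 3/2) → (-9, 3/2)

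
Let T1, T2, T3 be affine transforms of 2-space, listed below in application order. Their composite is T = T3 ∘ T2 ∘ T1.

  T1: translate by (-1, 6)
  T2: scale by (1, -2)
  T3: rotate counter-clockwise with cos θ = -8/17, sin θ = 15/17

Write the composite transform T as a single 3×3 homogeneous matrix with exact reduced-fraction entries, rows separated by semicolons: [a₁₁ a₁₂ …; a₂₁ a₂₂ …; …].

T1 = [1 0 -1; 0 1 6; 0 0 1]
T2·T1 = [1 0 -1; 0 -2 -12; 0 0 1]
T3·…·T1 = [-8/17 30/17 188/17; 15/17 16/17 81/17; 0 0 1]

T = [-8/17 30/17 188/17; 15/17 16/17 81/17; 0 0 1]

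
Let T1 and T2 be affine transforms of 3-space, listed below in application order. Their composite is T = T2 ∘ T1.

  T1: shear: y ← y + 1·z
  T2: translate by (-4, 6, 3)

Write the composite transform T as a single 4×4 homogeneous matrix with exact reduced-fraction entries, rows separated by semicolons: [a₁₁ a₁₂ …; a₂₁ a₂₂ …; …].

T1 = [1 0 0 0; 0 1 1 0; 0 0 1 0; 0 0 0 1]
T2·T1 = [1 0 0 -4; 0 1 1 6; 0 0 1 3; 0 0 0 1]

T = [1 0 0 -4; 0 1 1 6; 0 0 1 3; 0 0 0 1]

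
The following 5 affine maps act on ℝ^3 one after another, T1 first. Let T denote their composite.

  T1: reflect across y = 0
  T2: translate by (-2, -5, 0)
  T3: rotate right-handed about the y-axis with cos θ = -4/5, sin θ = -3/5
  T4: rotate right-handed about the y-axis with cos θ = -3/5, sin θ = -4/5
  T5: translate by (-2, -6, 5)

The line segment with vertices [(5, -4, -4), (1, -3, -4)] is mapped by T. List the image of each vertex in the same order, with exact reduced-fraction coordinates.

T1 reflect across y = 0: (5, -4, -4) → (5, 4, -4); (1, -3, -4) → (1, 3, -4)
T2 translate by (-2, -5, 0): (5, 4, -4) → (3, -1, -4); (1, 3, -4) → (-1, -2, -4)
T3 rotate right-handed about the y-axis with cos θ = -4/5, sin θ = -3/5: (3, -1, -4) → (0, -1, 5); (-1, -2, -4) → (16/5, -2, 13/5)
T4 rotate right-handed about the y-axis with cos θ = -3/5, sin θ = -4/5: (0, -1, 5) → (-4, -1, -3); (16/5, -2, 13/5) → (-4, -2, 1)
T5 translate by (-2, -6, 5): (-4, -1, -3) → (-6, -7, 2); (-4, -2, 1) → (-6, -8, 6)

image vertices: (-6, -7, 2), (-6, -8, 6)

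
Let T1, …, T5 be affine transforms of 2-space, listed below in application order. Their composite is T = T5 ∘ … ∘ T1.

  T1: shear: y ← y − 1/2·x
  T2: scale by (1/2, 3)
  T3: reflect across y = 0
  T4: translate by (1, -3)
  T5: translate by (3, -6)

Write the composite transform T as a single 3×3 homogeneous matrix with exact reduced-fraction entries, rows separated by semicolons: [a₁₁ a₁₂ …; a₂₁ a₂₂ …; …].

T1 = [1 0 0; -1/2 1 0; 0 0 1]
T2·T1 = [1/2 0 0; -3/2 3 0; 0 0 1]
T3·…·T1 = [1/2 0 0; 3/2 -3 0; 0 0 1]
T4·…·T1 = [1/2 0 1; 3/2 -3 -3; 0 0 1]
T5·…·T1 = [1/2 0 4; 3/2 -3 -9; 0 0 1]

T = [1/2 0 4; 3/2 -3 -9; 0 0 1]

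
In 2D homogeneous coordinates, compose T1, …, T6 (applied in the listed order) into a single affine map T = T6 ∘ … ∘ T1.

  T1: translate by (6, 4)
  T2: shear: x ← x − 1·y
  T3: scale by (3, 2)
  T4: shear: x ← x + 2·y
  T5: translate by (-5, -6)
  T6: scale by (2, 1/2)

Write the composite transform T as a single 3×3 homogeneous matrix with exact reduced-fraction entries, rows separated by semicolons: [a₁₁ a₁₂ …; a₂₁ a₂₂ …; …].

T1 = [1 0 6; 0 1 4; 0 0 1]
T2·T1 = [1 -1 2; 0 1 4; 0 0 1]
T3·…·T1 = [3 -3 6; 0 2 8; 0 0 1]
T4·…·T1 = [3 1 22; 0 2 8; 0 0 1]
T5·…·T1 = [3 1 17; 0 2 2; 0 0 1]
T6·…·T1 = [6 2 34; 0 1 1; 0 0 1]

T = [6 2 34; 0 1 1; 0 0 1]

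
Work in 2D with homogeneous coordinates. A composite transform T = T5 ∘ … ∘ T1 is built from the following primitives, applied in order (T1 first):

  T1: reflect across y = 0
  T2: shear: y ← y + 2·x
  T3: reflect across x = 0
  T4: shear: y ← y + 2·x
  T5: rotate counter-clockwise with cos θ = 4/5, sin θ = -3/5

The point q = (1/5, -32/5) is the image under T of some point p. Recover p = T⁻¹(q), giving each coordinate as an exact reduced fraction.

T1 = [1 0 0; 0 -1 0; 0 0 1]
T2·T1 = [1 0 0; 2 -1 0; 0 0 1]
T3·…·T1 = [-1 0 0; 2 -1 0; 0 0 1]
T4·…·T1 = [-1 0 0; 0 -1 0; 0 0 1]
T5·…·T1 = [-4/5 -3/5 0; 3/5 -4/5 0; 0 0 1]
det M = 1; M⁻¹ = [-4/5 3/5 0; -3/5 -4/5 0; 0 0 1]
M⁻¹ · (1/5, -32/5)ᵀ = (-4, 5)ᵀ

p = (-4, 5)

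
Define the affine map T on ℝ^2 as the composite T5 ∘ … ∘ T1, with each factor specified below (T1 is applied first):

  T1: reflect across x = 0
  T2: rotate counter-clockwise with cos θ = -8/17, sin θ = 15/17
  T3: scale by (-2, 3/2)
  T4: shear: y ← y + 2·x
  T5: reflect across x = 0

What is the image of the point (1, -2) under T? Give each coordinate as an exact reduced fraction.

T(p) = (76/17, -301/34)

T1 reflect across x = 0: (1, -2) → (-1, -2)
T2 rotate counter-clockwise with cos θ = -8/17, sin θ = 15/17: (-1, -2) → (38/17, 1/17)
T3 scale by (-2, 3/2): (38/17, 1/17) → (-76/17, 3/34)
T4 shear: y ← y + 2·x: (-76/17, 3/34) → (-76/17, -301/34)
T5 reflect across x = 0: (-76/17, -301/34) → (76/17, -301/34)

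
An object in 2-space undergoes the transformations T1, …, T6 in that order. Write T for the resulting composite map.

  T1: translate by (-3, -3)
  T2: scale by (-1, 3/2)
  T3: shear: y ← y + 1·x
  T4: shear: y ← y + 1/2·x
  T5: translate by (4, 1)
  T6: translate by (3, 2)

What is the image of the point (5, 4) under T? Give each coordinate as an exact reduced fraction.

T(p) = (5, 3/2)

T1 translate by (-3, -3): (5, 4) → (2, 1)
T2 scale by (-1, 3/2): (2, 1) → (-2, 3/2)
T3 shear: y ← y + 1·x: (-2, 3/2) → (-2, -1/2)
T4 shear: y ← y + 1/2·x: (-2, -1/2) → (-2, -3/2)
T5 translate by (4, 1): (-2, -3/2) → (2, -1/2)
T6 translate by (3, 2): (2, -1/2) → (5, 3/2)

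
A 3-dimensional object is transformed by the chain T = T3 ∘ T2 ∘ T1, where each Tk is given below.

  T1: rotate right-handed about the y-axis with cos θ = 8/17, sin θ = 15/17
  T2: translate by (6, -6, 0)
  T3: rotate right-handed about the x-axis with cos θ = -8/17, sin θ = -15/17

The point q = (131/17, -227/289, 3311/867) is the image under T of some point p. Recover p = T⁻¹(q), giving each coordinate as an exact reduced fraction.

T1 = [8/17 0 15/17 0; 0 1 0 0; -15/17 0 8/17 0; 0 0 0 1]
T2·T1 = [8/17 0 15/17 6; 0 1 0 -6; -15/17 0 8/17 0; 0 0 0 1]
T3·…·T1 = [8/17 0 15/17 6; -225/289 -8/17 120/289 48/17; 120/289 -15/17 -64/289 90/17; 0 0 0 1]
det M = 1; M⁻¹ = [8/17 -225/289 120/289 -48/17; 0 -8/17 -15/17 6; 15/17 120/289 -64/289 -90/17; 0 0 0 1]
M⁻¹ · (131/17, -227/289, 3311/867)ᵀ = (3, 3, 1/3)ᵀ

p = (3, 3, 1/3)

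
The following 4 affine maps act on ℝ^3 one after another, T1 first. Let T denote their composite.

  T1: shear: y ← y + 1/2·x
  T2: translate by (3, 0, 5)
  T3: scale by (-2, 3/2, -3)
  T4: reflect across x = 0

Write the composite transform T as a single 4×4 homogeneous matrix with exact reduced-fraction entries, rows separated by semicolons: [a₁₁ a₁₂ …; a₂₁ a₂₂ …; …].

T = [2 0 0 6; 3/4 3/2 0 0; 0 0 -3 -15; 0 0 0 1]

T1 = [1 0 0 0; 1/2 1 0 0; 0 0 1 0; 0 0 0 1]
T2·T1 = [1 0 0 3; 1/2 1 0 0; 0 0 1 5; 0 0 0 1]
T3·…·T1 = [-2 0 0 -6; 3/4 3/2 0 0; 0 0 -3 -15; 0 0 0 1]
T4·…·T1 = [2 0 0 6; 3/4 3/2 0 0; 0 0 -3 -15; 0 0 0 1]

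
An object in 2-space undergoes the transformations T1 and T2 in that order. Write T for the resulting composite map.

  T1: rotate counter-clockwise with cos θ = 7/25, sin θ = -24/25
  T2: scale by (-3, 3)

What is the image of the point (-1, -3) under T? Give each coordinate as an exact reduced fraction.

T1 rotate counter-clockwise with cos θ = 7/25, sin θ = -24/25: (-1, -3) → (-79/25, 3/25)
T2 scale by (-3, 3): (-79/25, 3/25) → (237/25, 9/25)

T(p) = (237/25, 9/25)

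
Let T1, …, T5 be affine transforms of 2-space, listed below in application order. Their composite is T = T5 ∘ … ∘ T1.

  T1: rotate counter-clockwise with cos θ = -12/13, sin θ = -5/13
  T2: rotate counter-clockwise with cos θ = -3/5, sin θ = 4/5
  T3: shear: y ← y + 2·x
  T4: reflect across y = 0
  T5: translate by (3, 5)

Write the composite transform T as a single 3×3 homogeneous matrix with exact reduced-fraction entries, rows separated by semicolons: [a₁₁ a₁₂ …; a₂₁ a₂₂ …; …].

T1 = [-12/13 5/13 0; -5/13 -12/13 0; 0 0 1]
T2·T1 = [56/65 33/65 0; -33/65 56/65 0; 0 0 1]
T3·…·T1 = [56/65 33/65 0; 79/65 122/65 0; 0 0 1]
T4·…·T1 = [56/65 33/65 0; -79/65 -122/65 0; 0 0 1]
T5·…·T1 = [56/65 33/65 3; -79/65 -122/65 5; 0 0 1]

T = [56/65 33/65 3; -79/65 -122/65 5; 0 0 1]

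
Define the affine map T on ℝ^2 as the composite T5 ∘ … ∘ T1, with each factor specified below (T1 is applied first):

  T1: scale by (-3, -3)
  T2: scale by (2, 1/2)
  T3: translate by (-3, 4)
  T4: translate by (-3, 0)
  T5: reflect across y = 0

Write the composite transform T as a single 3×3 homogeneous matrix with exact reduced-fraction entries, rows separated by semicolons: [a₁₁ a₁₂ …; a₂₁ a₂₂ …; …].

T = [-6 0 -6; 0 3/2 -4; 0 0 1]

T1 = [-3 0 0; 0 -3 0; 0 0 1]
T2·T1 = [-6 0 0; 0 -3/2 0; 0 0 1]
T3·…·T1 = [-6 0 -3; 0 -3/2 4; 0 0 1]
T4·…·T1 = [-6 0 -6; 0 -3/2 4; 0 0 1]
T5·…·T1 = [-6 0 -6; 0 3/2 -4; 0 0 1]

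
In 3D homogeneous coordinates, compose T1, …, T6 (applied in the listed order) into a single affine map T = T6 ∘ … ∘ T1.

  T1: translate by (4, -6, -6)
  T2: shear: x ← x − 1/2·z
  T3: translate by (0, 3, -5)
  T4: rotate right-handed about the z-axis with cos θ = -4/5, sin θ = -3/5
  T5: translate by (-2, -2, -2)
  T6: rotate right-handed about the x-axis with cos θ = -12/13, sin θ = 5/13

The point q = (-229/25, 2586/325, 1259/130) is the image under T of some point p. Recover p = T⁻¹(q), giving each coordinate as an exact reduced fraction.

p = (1/5, 0, 1)

T1 = [1 0 0 4; 0 1 0 -6; 0 0 1 -6; 0 0 0 1]
T2·T1 = [1 0 -1/2 7; 0 1 0 -6; 0 0 1 -6; 0 0 0 1]
T3·…·T1 = [1 0 -1/2 7; 0 1 0 -3; 0 0 1 -11; 0 0 0 1]
T4·…·T1 = [-4/5 3/5 2/5 -37/5; -3/5 -4/5 3/10 -9/5; 0 0 1 -11; 0 0 0 1]
T5·…·T1 = [-4/5 3/5 2/5 -47/5; -3/5 -4/5 3/10 -19/5; 0 0 1 -13; 0 0 0 1]
T6·…·T1 = [-4/5 3/5 2/5 -47/5; 36/65 48/65 -43/65 553/65; -3/13 -4/13 -21/26 137/13; 0 0 0 1]
det M = 1; M⁻¹ = [-4/5 47/130 -9/13 -33/10; 3/5 48/65 -4/13 13/5; 0 -5/13 -12/13 13; 0 0 0 1]
M⁻¹ · (-229/25, 2586/325, 1259/130)ᵀ = (1/5, 0, 1)ᵀ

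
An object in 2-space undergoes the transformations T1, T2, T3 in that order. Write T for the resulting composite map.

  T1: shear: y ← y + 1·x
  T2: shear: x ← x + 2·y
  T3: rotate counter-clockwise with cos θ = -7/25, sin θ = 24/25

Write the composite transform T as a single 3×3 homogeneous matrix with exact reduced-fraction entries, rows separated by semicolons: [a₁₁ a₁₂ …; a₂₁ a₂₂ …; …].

T1 = [1 0 0; 1 1 0; 0 0 1]
T2·T1 = [3 2 0; 1 1 0; 0 0 1]
T3·…·T1 = [-9/5 -38/25 0; 13/5 41/25 0; 0 0 1]

T = [-9/5 -38/25 0; 13/5 41/25 0; 0 0 1]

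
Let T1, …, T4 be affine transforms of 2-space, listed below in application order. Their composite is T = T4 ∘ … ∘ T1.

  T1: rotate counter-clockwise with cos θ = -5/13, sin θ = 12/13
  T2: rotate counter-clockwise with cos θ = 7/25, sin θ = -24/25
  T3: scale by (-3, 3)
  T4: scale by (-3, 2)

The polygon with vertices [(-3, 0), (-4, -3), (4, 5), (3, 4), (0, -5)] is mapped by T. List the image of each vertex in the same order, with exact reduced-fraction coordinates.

T1 rotate counter-clockwise with cos θ = -5/13, sin θ = 12/13: (-3, 0) → (15/13, -36/13); (-4, -3) → (56/13, -33/13); (4, 5) → (-80/13, 23/13); (3, 4) → (-63/13, 16/13); (0, -5) → (60/13, 25/13)
T2 rotate counter-clockwise with cos θ = 7/25, sin θ = -24/25: (15/13, -36/13) → (-759/325, -612/325); (56/13, -33/13) → (-16/13, -63/13); (-80/13, 23/13) → (-8/325, 2081/325); (-63/13, 16/13) → (-57/325, 1624/325); (60/13, 25/13) → (204/65, -253/65)
T3 scale by (-3, 3): (-759/325, -612/325) → (2277/325, -1836/325); (-16/13, -63/13) → (48/13, -189/13); (-8/325, 2081/325) → (24/325, 6243/325); (-57/325, 1624/325) → (171/325, 4872/325); (204/65, -253/65) → (-612/65, -759/65)
T4 scale by (-3, 2): (2277/325, -1836/325) → (-6831/325, -3672/325); (48/13, -189/13) → (-144/13, -378/13); (24/325, 6243/325) → (-72/325, 12486/325); (171/325, 4872/325) → (-513/325, 9744/325); (-612/65, -759/65) → (1836/65, -1518/65)

image vertices: (-6831/325, -3672/325), (-144/13, -378/13), (-72/325, 12486/325), (-513/325, 9744/325), (1836/65, -1518/65)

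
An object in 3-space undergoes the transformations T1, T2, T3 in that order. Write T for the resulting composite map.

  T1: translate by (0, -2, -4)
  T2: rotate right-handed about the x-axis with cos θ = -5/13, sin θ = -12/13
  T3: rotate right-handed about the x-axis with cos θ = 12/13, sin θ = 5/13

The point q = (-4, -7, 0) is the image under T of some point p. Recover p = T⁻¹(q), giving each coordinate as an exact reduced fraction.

T1 = [1 0 0 0; 0 1 0 -2; 0 0 1 -4; 0 0 0 1]
T2·T1 = [1 0 0 0; 0 -5/13 12/13 -38/13; 0 -12/13 -5/13 44/13; 0 0 0 1]
T3·…·T1 = [1 0 0 0; 0 0 1 -4; 0 -1 0 2; 0 0 0 1]
det M = 1; M⁻¹ = [1 0 0 0; 0 0 -1 2; 0 1 0 4; 0 0 0 1]
M⁻¹ · (-4, -7, 0)ᵀ = (-4, 2, -3)ᵀ

p = (-4, 2, -3)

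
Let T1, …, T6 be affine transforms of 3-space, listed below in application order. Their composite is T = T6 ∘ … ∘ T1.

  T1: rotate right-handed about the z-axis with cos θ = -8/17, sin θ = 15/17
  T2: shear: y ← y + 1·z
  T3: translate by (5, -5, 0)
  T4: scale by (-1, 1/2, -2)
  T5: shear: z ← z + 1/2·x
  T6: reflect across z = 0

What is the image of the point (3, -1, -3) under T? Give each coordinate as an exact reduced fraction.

T(p) = (-76/17, -83/34, -64/17)

T1 rotate right-handed about the z-axis with cos θ = -8/17, sin θ = 15/17: (3, -1, -3) → (-9/17, 53/17, -3)
T2 shear: y ← y + 1·z: (-9/17, 53/17, -3) → (-9/17, 2/17, -3)
T3 translate by (5, -5, 0): (-9/17, 2/17, -3) → (76/17, -83/17, -3)
T4 scale by (-1, 1/2, -2): (76/17, -83/17, -3) → (-76/17, -83/34, 6)
T5 shear: z ← z + 1/2·x: (-76/17, -83/34, 6) → (-76/17, -83/34, 64/17)
T6 reflect across z = 0: (-76/17, -83/34, 64/17) → (-76/17, -83/34, -64/17)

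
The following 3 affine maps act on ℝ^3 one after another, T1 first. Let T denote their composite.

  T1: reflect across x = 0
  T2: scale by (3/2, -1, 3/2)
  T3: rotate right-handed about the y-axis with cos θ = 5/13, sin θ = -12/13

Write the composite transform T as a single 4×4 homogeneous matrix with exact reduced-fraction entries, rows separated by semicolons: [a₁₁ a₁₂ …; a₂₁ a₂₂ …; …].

T = [-15/26 0 -18/13 0; 0 -1 0 0; -18/13 0 15/26 0; 0 0 0 1]

T1 = [-1 0 0 0; 0 1 0 0; 0 0 1 0; 0 0 0 1]
T2·T1 = [-3/2 0 0 0; 0 -1 0 0; 0 0 3/2 0; 0 0 0 1]
T3·…·T1 = [-15/26 0 -18/13 0; 0 -1 0 0; -18/13 0 15/26 0; 0 0 0 1]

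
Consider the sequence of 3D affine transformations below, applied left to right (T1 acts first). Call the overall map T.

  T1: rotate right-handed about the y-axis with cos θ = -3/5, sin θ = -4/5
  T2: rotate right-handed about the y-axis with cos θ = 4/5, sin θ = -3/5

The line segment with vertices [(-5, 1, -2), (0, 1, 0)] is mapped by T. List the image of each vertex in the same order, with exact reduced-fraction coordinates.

image vertices: (134/25, 1, 13/25), (0, 1, 0)

T1 rotate right-handed about the y-axis with cos θ = -3/5, sin θ = -4/5: (-5, 1, -2) → (23/5, 1, -14/5); (0, 1, 0) → (0, 1, 0)
T2 rotate right-handed about the y-axis with cos θ = 4/5, sin θ = -3/5: (23/5, 1, -14/5) → (134/25, 1, 13/25); (0, 1, 0) → (0, 1, 0)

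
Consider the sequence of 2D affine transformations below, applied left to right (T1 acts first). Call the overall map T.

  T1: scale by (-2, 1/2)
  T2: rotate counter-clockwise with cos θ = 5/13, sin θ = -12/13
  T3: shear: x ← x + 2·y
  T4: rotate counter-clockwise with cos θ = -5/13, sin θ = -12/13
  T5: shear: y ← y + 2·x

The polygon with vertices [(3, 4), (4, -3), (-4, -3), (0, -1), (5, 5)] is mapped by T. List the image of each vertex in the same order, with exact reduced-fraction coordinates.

image vertices: (194/169, -1918/169), (467/169, -1873/338), (-317/169, 4207/338), (25/169, 389/338), (365/169, -5745/338)

T1 scale by (-2, 1/2): (3, 4) → (-6, 2); (4, -3) → (-8, -3/2); (-4, -3) → (8, -3/2); (0, -1) → (0, -1/2); (5, 5) → (-10, 5/2)
T2 rotate counter-clockwise with cos θ = 5/13, sin θ = -12/13: (-6, 2) → (-6/13, 82/13); (-8, -3/2) → (-58/13, 177/26); (8, -3/2) → (22/13, -207/26); (0, -1/2) → (-6/13, -5/26); (-10, 5/2) → (-20/13, 265/26)
T3 shear: x ← x + 2·y: (-6/13, 82/13) → (158/13, 82/13); (-58/13, 177/26) → (119/13, 177/26); (22/13, -207/26) → (-185/13, -207/26); (-6/13, -5/26) → (-11/13, -5/26); (-20/13, 265/26) → (245/13, 265/26)
T4 rotate counter-clockwise with cos θ = -5/13, sin θ = -12/13: (158/13, 82/13) → (194/169, -2306/169); (119/13, 177/26) → (467/169, -3741/338); (-185/13, -207/26) → (-317/169, 5475/338); (-11/13, -5/26) → (25/169, 289/338); (245/13, 265/26) → (365/169, -7205/338)
T5 shear: y ← y + 2·x: (194/169, -2306/169) → (194/169, -1918/169); (467/169, -3741/338) → (467/169, -1873/338); (-317/169, 5475/338) → (-317/169, 4207/338); (25/169, 289/338) → (25/169, 389/338); (365/169, -7205/338) → (365/169, -5745/338)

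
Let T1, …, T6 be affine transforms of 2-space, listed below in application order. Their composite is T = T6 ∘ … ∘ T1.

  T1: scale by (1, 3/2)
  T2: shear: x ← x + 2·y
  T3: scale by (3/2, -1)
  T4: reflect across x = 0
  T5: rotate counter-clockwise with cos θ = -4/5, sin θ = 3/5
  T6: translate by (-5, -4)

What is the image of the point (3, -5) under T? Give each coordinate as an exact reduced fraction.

T(p) = (-239/10, 4/5)

T1 scale by (1, 3/2): (3, -5) → (3, -15/2)
T2 shear: x ← x + 2·y: (3, -15/2) → (-12, -15/2)
T3 scale by (3/2, -1): (-12, -15/2) → (-18, 15/2)
T4 reflect across x = 0: (-18, 15/2) → (18, 15/2)
T5 rotate counter-clockwise with cos θ = -4/5, sin θ = 3/5: (18, 15/2) → (-189/10, 24/5)
T6 translate by (-5, -4): (-189/10, 24/5) → (-239/10, 4/5)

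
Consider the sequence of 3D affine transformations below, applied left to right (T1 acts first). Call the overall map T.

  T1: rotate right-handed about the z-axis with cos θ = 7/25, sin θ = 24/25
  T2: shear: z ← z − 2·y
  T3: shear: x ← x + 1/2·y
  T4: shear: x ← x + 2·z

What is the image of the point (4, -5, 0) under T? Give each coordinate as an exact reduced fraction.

T(p) = (-131/50, 61/25, -122/25)

T1 rotate right-handed about the z-axis with cos θ = 7/25, sin θ = 24/25: (4, -5, 0) → (148/25, 61/25, 0)
T2 shear: z ← z − 2·y: (148/25, 61/25, 0) → (148/25, 61/25, -122/25)
T3 shear: x ← x + 1/2·y: (148/25, 61/25, -122/25) → (357/50, 61/25, -122/25)
T4 shear: x ← x + 2·z: (357/50, 61/25, -122/25) → (-131/50, 61/25, -122/25)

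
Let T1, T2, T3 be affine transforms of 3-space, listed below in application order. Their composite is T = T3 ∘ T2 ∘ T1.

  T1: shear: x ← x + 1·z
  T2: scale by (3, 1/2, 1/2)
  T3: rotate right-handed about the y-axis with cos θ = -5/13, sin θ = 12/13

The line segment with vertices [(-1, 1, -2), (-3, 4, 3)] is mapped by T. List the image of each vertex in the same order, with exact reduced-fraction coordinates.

image vertices: (33/13, 1/2, 113/13), (18/13, 2, -15/26)

T1 shear: x ← x + 1·z: (-1, 1, -2) → (-3, 1, -2); (-3, 4, 3) → (0, 4, 3)
T2 scale by (3, 1/2, 1/2): (-3, 1, -2) → (-9, 1/2, -1); (0, 4, 3) → (0, 2, 3/2)
T3 rotate right-handed about the y-axis with cos θ = -5/13, sin θ = 12/13: (-9, 1/2, -1) → (33/13, 1/2, 113/13); (0, 2, 3/2) → (18/13, 2, -15/26)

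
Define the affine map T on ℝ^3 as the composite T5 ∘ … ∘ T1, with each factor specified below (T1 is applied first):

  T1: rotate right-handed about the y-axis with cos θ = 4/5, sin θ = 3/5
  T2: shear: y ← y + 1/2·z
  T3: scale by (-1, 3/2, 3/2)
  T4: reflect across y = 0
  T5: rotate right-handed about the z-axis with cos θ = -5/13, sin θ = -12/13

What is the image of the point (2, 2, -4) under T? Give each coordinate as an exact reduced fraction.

T(p) = (-2/65, -111/130, -33/5)

T1 rotate right-handed about the y-axis with cos θ = 4/5, sin θ = 3/5: (2, 2, -4) → (-4/5, 2, -22/5)
T2 shear: y ← y + 1/2·z: (-4/5, 2, -22/5) → (-4/5, -1/5, -22/5)
T3 scale by (-1, 3/2, 3/2): (-4/5, -1/5, -22/5) → (4/5, -3/10, -33/5)
T4 reflect across y = 0: (4/5, -3/10, -33/5) → (4/5, 3/10, -33/5)
T5 rotate right-handed about the z-axis with cos θ = -5/13, sin θ = -12/13: (4/5, 3/10, -33/5) → (-2/65, -111/130, -33/5)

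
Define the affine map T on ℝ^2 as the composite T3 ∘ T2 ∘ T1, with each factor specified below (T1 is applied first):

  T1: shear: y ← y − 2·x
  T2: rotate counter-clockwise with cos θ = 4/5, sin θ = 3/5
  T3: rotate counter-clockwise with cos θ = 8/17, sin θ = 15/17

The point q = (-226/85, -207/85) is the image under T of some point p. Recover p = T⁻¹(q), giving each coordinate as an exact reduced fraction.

p = (-2, -1)

T1 = [1 0 0; -2 1 0; 0 0 1]
T2·T1 = [2 -3/5 0; -1 4/5 0; 0 0 1]
T3·…·T1 = [31/17 -84/85 0; 22/17 -13/85 0; 0 0 1]
det M = 1; M⁻¹ = [-13/85 84/85 0; -22/17 31/17 0; 0 0 1]
M⁻¹ · (-226/85, -207/85)ᵀ = (-2, -1)ᵀ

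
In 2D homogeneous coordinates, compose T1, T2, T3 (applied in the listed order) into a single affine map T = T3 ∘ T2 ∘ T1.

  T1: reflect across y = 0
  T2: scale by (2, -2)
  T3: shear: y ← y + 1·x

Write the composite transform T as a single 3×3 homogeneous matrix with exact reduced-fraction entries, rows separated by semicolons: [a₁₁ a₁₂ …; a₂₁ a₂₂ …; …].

T = [2 0 0; 2 2 0; 0 0 1]

T1 = [1 0 0; 0 -1 0; 0 0 1]
T2·T1 = [2 0 0; 0 2 0; 0 0 1]
T3·…·T1 = [2 0 0; 2 2 0; 0 0 1]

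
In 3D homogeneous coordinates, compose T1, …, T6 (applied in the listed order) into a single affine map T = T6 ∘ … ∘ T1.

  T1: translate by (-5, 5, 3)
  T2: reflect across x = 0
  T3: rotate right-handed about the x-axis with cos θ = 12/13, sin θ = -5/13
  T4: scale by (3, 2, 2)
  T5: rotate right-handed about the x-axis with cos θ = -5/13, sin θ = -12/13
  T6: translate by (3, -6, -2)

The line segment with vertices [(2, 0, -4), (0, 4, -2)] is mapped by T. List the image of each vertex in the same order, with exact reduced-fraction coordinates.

image vertices: (12, -2452/169, -1288/169), (18, -2936/169, -2720/169)

T1 translate by (-5, 5, 3): (2, 0, -4) → (-3, 5, -1); (0, 4, -2) → (-5, 9, 1)
T2 reflect across x = 0: (-3, 5, -1) → (3, 5, -1); (-5, 9, 1) → (5, 9, 1)
T3 rotate right-handed about the x-axis with cos θ = 12/13, sin θ = -5/13: (3, 5, -1) → (3, 55/13, -37/13); (5, 9, 1) → (5, 113/13, -33/13)
T4 scale by (3, 2, 2): (3, 55/13, -37/13) → (9, 110/13, -74/13); (5, 113/13, -33/13) → (15, 226/13, -66/13)
T5 rotate right-handed about the x-axis with cos θ = -5/13, sin θ = -12/13: (9, 110/13, -74/13) → (9, -1438/169, -950/169); (15, 226/13, -66/13) → (15, -1922/169, -2382/169)
T6 translate by (3, -6, -2): (9, -1438/169, -950/169) → (12, -2452/169, -1288/169); (15, -1922/169, -2382/169) → (18, -2936/169, -2720/169)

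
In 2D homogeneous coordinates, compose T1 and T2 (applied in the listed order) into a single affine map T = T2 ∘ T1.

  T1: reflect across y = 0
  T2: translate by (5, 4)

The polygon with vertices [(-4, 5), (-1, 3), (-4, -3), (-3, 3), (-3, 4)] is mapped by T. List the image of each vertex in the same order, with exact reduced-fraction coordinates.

T1 reflect across y = 0: (-4, 5) → (-4, -5); (-1, 3) → (-1, -3); (-4, -3) → (-4, 3); (-3, 3) → (-3, -3); (-3, 4) → (-3, -4)
T2 translate by (5, 4): (-4, -5) → (1, -1); (-1, -3) → (4, 1); (-4, 3) → (1, 7); (-3, -3) → (2, 1); (-3, -4) → (2, 0)

image vertices: (1, -1), (4, 1), (1, 7), (2, 1), (2, 0)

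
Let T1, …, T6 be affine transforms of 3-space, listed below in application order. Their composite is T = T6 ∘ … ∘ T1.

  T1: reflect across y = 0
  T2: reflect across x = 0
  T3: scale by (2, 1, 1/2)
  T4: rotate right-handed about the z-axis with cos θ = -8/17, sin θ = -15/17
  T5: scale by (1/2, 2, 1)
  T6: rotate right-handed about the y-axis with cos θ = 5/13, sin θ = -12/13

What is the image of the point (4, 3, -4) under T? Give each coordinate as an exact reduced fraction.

T(p) = (911/442, 288/17, -56/221)

T1 reflect across y = 0: (4, 3, -4) → (4, -3, -4)
T2 reflect across x = 0: (4, -3, -4) → (-4, -3, -4)
T3 scale by (2, 1, 1/2): (-4, -3, -4) → (-8, -3, -2)
T4 rotate right-handed about the z-axis with cos θ = -8/17, sin θ = -15/17: (-8, -3, -2) → (19/17, 144/17, -2)
T5 scale by (1/2, 2, 1): (19/17, 144/17, -2) → (19/34, 288/17, -2)
T6 rotate right-handed about the y-axis with cos θ = 5/13, sin θ = -12/13: (19/34, 288/17, -2) → (911/442, 288/17, -56/221)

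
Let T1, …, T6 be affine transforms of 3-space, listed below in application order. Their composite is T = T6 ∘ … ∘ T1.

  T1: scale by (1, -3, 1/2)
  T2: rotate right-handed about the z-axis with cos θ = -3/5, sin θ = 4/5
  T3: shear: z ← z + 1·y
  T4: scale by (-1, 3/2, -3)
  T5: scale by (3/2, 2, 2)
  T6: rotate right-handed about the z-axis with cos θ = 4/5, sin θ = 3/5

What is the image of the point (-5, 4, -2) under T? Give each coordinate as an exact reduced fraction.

T1 scale by (1, -3, 1/2): (-5, 4, -2) → (-5, -12, -1)
T2 rotate right-handed about the z-axis with cos θ = -3/5, sin θ = 4/5: (-5, -12, -1) → (63/5, 16/5, -1)
T3 shear: z ← z + 1·y: (63/5, 16/5, -1) → (63/5, 16/5, 11/5)
T4 scale by (-1, 3/2, -3): (63/5, 16/5, 11/5) → (-63/5, 24/5, -33/5)
T5 scale by (3/2, 2, 2): (-63/5, 24/5, -33/5) → (-189/10, 48/5, -66/5)
T6 rotate right-handed about the z-axis with cos θ = 4/5, sin θ = 3/5: (-189/10, 48/5, -66/5) → (-522/25, -183/50, -66/5)

T(p) = (-522/25, -183/50, -66/5)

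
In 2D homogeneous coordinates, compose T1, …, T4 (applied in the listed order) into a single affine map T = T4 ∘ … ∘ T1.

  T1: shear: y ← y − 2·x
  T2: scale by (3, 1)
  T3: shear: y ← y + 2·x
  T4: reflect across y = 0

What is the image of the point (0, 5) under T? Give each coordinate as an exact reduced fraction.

T(p) = (0, -5)

T1 shear: y ← y − 2·x: (0, 5) → (0, 5)
T2 scale by (3, 1): (0, 5) → (0, 5)
T3 shear: y ← y + 2·x: (0, 5) → (0, 5)
T4 reflect across y = 0: (0, 5) → (0, -5)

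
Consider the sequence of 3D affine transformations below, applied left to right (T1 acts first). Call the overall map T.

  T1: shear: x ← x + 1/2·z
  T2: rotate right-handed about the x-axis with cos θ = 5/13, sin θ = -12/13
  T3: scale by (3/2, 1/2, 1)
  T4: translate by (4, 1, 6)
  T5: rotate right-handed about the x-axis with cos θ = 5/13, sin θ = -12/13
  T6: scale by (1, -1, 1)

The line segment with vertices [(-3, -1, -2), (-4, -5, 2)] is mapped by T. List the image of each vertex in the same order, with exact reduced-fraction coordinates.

image vertices: (-2, -1905/338, 418/169), (-1/2, -3677/338, 590/169)

T1 shear: x ← x + 1/2·z: (-3, -1, -2) → (-4, -1, -2); (-4, -5, 2) → (-3, -5, 2)
T2 rotate right-handed about the x-axis with cos θ = 5/13, sin θ = -12/13: (-4, -1, -2) → (-4, -29/13, 2/13); (-3, -5, 2) → (-3, -1/13, 70/13)
T3 scale by (3/2, 1/2, 1): (-4, -29/13, 2/13) → (-6, -29/26, 2/13); (-3, -1/13, 70/13) → (-9/2, -1/26, 70/13)
T4 translate by (4, 1, 6): (-6, -29/26, 2/13) → (-2, -3/26, 80/13); (-9/2, -1/26, 70/13) → (-1/2, 25/26, 148/13)
T5 rotate right-handed about the x-axis with cos θ = 5/13, sin θ = -12/13: (-2, -3/26, 80/13) → (-2, 1905/338, 418/169); (-1/2, 25/26, 148/13) → (-1/2, 3677/338, 590/169)
T6 scale by (1, -1, 1): (-2, 1905/338, 418/169) → (-2, -1905/338, 418/169); (-1/2, 3677/338, 590/169) → (-1/2, -3677/338, 590/169)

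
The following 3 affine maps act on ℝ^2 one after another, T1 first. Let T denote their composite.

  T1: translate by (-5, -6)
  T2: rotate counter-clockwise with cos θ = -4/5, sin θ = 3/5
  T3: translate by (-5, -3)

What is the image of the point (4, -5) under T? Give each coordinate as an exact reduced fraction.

T(p) = (12/5, 26/5)

T1 translate by (-5, -6): (4, -5) → (-1, -11)
T2 rotate counter-clockwise with cos θ = -4/5, sin θ = 3/5: (-1, -11) → (37/5, 41/5)
T3 translate by (-5, -3): (37/5, 41/5) → (12/5, 26/5)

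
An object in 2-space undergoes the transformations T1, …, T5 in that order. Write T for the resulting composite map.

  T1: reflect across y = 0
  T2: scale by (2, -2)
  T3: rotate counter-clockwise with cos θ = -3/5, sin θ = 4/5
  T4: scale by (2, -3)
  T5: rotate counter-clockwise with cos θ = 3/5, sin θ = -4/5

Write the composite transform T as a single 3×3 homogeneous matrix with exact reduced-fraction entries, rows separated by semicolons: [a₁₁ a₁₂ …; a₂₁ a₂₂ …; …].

T = [-132/25 24/25 0; -24/25 118/25 0; 0 0 1]

T1 = [1 0 0; 0 -1 0; 0 0 1]
T2·T1 = [2 0 0; 0 2 0; 0 0 1]
T3·…·T1 = [-6/5 -8/5 0; 8/5 -6/5 0; 0 0 1]
T4·…·T1 = [-12/5 -16/5 0; -24/5 18/5 0; 0 0 1]
T5·…·T1 = [-132/25 24/25 0; -24/25 118/25 0; 0 0 1]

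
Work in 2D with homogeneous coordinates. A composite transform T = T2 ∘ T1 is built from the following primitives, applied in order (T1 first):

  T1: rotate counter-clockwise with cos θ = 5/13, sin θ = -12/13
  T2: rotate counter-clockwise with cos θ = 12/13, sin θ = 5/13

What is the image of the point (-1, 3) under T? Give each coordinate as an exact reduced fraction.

T1 rotate counter-clockwise with cos θ = 5/13, sin θ = -12/13: (-1, 3) → (31/13, 27/13)
T2 rotate counter-clockwise with cos θ = 12/13, sin θ = 5/13: (31/13, 27/13) → (237/169, 479/169)

T(p) = (237/169, 479/169)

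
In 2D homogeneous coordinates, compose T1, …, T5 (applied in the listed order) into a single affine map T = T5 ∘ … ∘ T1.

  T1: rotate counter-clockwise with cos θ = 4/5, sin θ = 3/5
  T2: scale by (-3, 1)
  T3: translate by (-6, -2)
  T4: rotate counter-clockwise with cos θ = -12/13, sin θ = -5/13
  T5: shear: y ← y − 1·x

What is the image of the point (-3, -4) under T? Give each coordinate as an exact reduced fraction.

T(p) = (37/13, 77/13)

T1 rotate counter-clockwise with cos θ = 4/5, sin θ = 3/5: (-3, -4) → (0, -5)
T2 scale by (-3, 1): (0, -5) → (0, -5)
T3 translate by (-6, -2): (0, -5) → (-6, -7)
T4 rotate counter-clockwise with cos θ = -12/13, sin θ = -5/13: (-6, -7) → (37/13, 114/13)
T5 shear: y ← y − 1·x: (37/13, 114/13) → (37/13, 77/13)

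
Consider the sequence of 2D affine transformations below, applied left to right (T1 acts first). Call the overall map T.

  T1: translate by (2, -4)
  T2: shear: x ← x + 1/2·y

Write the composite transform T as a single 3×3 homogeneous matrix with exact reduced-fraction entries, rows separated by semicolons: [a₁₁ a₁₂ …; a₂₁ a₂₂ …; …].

T = [1 1/2 0; 0 1 -4; 0 0 1]

T1 = [1 0 2; 0 1 -4; 0 0 1]
T2·T1 = [1 1/2 0; 0 1 -4; 0 0 1]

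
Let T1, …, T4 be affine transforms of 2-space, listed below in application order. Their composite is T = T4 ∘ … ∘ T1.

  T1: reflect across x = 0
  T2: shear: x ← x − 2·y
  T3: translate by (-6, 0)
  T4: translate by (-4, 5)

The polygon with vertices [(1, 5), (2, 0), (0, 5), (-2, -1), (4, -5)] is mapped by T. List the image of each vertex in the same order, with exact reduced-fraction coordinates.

image vertices: (-21, 10), (-12, 5), (-20, 10), (-6, 4), (-4, 0)

T1 reflect across x = 0: (1, 5) → (-1, 5); (2, 0) → (-2, 0); (0, 5) → (0, 5); (-2, -1) → (2, -1); (4, -5) → (-4, -5)
T2 shear: x ← x − 2·y: (-1, 5) → (-11, 5); (-2, 0) → (-2, 0); (0, 5) → (-10, 5); (2, -1) → (4, -1); (-4, -5) → (6, -5)
T3 translate by (-6, 0): (-11, 5) → (-17, 5); (-2, 0) → (-8, 0); (-10, 5) → (-16, 5); (4, -1) → (-2, -1); (6, -5) → (0, -5)
T4 translate by (-4, 5): (-17, 5) → (-21, 10); (-8, 0) → (-12, 5); (-16, 5) → (-20, 10); (-2, -1) → (-6, 4); (0, -5) → (-4, 0)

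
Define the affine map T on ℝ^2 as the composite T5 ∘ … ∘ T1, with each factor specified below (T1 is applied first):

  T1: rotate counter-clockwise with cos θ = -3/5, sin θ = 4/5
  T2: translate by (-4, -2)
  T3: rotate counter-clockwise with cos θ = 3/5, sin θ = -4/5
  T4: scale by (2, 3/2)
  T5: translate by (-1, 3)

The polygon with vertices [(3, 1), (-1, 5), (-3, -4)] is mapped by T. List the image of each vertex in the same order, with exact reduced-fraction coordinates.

image vertices: (-231/25, 537/50), (-479/25, 333/50), (-3, 0)

T1 rotate counter-clockwise with cos θ = -3/5, sin θ = 4/5: (3, 1) → (-13/5, 9/5); (-1, 5) → (-17/5, -19/5); (-3, -4) → (5, 0)
T2 translate by (-4, -2): (-13/5, 9/5) → (-33/5, -1/5); (-17/5, -19/5) → (-37/5, -29/5); (5, 0) → (1, -2)
T3 rotate counter-clockwise with cos θ = 3/5, sin θ = -4/5: (-33/5, -1/5) → (-103/25, 129/25); (-37/5, -29/5) → (-227/25, 61/25); (1, -2) → (-1, -2)
T4 scale by (2, 3/2): (-103/25, 129/25) → (-206/25, 387/50); (-227/25, 61/25) → (-454/25, 183/50); (-1, -2) → (-2, -3)
T5 translate by (-1, 3): (-206/25, 387/50) → (-231/25, 537/50); (-454/25, 183/50) → (-479/25, 333/50); (-2, -3) → (-3, 0)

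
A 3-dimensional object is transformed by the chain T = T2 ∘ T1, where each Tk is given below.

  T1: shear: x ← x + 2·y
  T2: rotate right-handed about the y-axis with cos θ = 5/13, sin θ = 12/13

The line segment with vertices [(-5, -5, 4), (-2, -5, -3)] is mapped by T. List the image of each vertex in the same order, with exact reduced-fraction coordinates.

T1 shear: x ← x + 2·y: (-5, -5, 4) → (-15, -5, 4); (-2, -5, -3) → (-12, -5, -3)
T2 rotate right-handed about the y-axis with cos θ = 5/13, sin θ = 12/13: (-15, -5, 4) → (-27/13, -5, 200/13); (-12, -5, -3) → (-96/13, -5, 129/13)

image vertices: (-27/13, -5, 200/13), (-96/13, -5, 129/13)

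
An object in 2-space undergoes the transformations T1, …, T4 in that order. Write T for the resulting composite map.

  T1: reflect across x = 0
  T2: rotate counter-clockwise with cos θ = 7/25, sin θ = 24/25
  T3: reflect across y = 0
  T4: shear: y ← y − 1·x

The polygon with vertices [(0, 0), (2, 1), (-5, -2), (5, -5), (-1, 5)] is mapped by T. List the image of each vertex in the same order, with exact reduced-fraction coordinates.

T1 reflect across x = 0: (0, 0) → (0, 0); (2, 1) → (-2, 1); (-5, -2) → (5, -2); (5, -5) → (-5, -5); (-1, 5) → (1, 5)
T2 rotate counter-clockwise with cos θ = 7/25, sin θ = 24/25: (0, 0) → (0, 0); (-2, 1) → (-38/25, -41/25); (5, -2) → (83/25, 106/25); (-5, -5) → (17/5, -31/5); (1, 5) → (-113/25, 59/25)
T3 reflect across y = 0: (0, 0) → (0, 0); (-38/25, -41/25) → (-38/25, 41/25); (83/25, 106/25) → (83/25, -106/25); (17/5, -31/5) → (17/5, 31/5); (-113/25, 59/25) → (-113/25, -59/25)
T4 shear: y ← y − 1·x: (0, 0) → (0, 0); (-38/25, 41/25) → (-38/25, 79/25); (83/25, -106/25) → (83/25, -189/25); (17/5, 31/5) → (17/5, 14/5); (-113/25, -59/25) → (-113/25, 54/25)

image vertices: (0, 0), (-38/25, 79/25), (83/25, -189/25), (17/5, 14/5), (-113/25, 54/25)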